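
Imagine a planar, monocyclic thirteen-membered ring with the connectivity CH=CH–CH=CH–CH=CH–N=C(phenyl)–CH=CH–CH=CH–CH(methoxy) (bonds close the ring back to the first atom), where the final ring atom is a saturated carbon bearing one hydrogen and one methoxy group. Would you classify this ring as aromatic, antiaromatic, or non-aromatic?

Because that saturated carbon is sp³ and has no p orbital in the ring π system at the CH(methoxy) position, the π system cannot extend all the way around the ring.
A ring that is not fully conjugated cannot be aromatic or antiaromatic regardless of its π-electron count.

Non-aromatic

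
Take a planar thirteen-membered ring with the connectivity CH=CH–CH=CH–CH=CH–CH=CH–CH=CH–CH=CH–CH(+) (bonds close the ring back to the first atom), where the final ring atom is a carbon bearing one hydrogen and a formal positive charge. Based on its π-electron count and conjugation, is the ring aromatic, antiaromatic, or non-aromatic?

Antiaromatic

Check conjugation: every atom in a ring double bond is sp² and brings one electron to the p orbital; the carbocation has an empty p orbital — every position has a p orbital, so the cyclic π system is continuous.
π-electron count: 6 × 2 = 12 from the double-bond units + 0 from the CH(+) atom = 12.
12 = 4(3); a planar, fully conjugated 4n system is antiaromatic.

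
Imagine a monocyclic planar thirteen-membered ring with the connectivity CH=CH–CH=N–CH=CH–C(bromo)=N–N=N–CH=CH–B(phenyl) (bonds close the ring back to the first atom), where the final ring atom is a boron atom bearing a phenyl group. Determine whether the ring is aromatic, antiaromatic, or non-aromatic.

Antiaromatic

All ring atoms are sp² and supply a p orbital to the ring (every atom in a ring double bond is sp² and brings one electron to the p orbital; each =N– nitrogen is pyridine-type (lone pair in the sp² plane, one electron in the p orbital); the boron has an empty p orbital); the conjugation is uninterrupted.
Tallying contributions gives 6 × 2 = 12 from the double-bond units + 0 from the B(phenyl) atom = 12.
A 4n π count (12, n = 3) in a planar conjugated ring means antiaromatic.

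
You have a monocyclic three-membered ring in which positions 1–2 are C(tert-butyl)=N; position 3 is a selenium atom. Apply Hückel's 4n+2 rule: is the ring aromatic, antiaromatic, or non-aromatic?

Every ring atom contributes a p orbital perpendicular to the ring (each doubly-bonded ring atom is sp² with one p-orbital electron; each =N– nitrogen is pyridine-type (lone pair in the sp² plane, one electron in the p orbital); the selenium donates one lone pair from its p orbital), so the π system is cyclic and fully conjugated.
Adding the contributions, 1 × 2 = 2 from the double-bond unit + 2 from the Se atom = 4.
4 is a 4n count (n = 1), so the planar conjugated ring is antiaromatic.

Antiaromatic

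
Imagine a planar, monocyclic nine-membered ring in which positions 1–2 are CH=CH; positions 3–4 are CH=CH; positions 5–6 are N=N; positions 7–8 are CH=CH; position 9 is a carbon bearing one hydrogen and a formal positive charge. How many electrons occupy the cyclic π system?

Every ring atom contributes a p orbital perpendicular to the ring (each doubly-bonded ring atom is sp² with one p-orbital electron; the doubly-bonded nitrogens are pyridine-type — their lone pairs lie in the ring plane, leaving one electron in the p orbital; the carbocation has an empty p orbital), so the π system is cyclic and fully conjugated.
Tallying contributions gives 4 × 2 = 8 from the double-bond units + 0 from the CH(+) atom = 8.

8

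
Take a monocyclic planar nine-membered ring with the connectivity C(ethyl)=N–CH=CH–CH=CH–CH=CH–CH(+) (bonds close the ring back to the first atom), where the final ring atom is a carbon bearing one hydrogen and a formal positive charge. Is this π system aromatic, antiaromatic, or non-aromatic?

The p orbitals form a continuous loop: each doubly-bonded ring atom is sp² with one p-orbital electron; the doubly-bonded nitrogens are pyridine-type — their lone pairs lie in the ring plane, leaving one electron in the p orbital; the carbocation has an empty p orbital. The ring is fully conjugated.
Tallying contributions gives 4 × 2 = 8 from the double-bond units + 0 from the CH(+) atom = 8.
A 4n π count (8, n = 2) in a planar conjugated ring means antiaromatic.

Antiaromatic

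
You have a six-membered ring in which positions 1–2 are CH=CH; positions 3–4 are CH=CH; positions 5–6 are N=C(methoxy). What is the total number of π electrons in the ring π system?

6

Check conjugation: each doubly-bonded ring atom is sp² with one p-orbital electron; each =N– nitrogen is pyridine-type (lone pair in the sp² plane, one electron in the p orbital) — every position has a p orbital, so the cyclic π system is continuous.
Counting π electrons: 3 × 2 = 6 from the 3 double-bond units.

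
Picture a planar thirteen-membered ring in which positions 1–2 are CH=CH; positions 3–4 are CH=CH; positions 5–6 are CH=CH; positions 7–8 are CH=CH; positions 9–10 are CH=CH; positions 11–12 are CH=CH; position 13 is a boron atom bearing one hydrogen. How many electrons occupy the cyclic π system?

12

All ring atoms are sp² and supply a p orbital to the ring (each doubly-bonded ring atom is sp² with one p-orbital electron; the boron has an empty p orbital); the conjugation is uninterrupted.
Counting π electrons: 6 × 2 = 12 from the double-bond units + 0 from the BH atom = 12.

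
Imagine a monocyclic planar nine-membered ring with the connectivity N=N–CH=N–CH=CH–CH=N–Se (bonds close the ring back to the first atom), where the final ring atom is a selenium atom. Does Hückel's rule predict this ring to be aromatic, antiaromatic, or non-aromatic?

The p orbitals form a continuous loop: each doubly-bonded ring atom is sp² with one p-orbital electron; the doubly-bonded nitrogens are pyridine-type — their lone pairs lie in the ring plane, leaving one electron in the p orbital; the selenium donates one lone pair from its p orbital. The ring is fully conjugated.
π-electron count: 4 × 2 = 8 from the double-bond units + 2 from the Se atom = 10.
Since 10 = 4·2 + 2, the ring meets the 4n+2 criterion.

Aromatic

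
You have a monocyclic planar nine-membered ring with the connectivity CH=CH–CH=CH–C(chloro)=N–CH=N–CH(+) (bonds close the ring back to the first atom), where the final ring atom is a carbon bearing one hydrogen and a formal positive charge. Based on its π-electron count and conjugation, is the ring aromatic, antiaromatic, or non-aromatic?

Antiaromatic

Every ring atom contributes a p orbital perpendicular to the ring (every atom in a ring double bond is sp² and brings one electron to the p orbital; the doubly-bonded nitrogens are pyridine-type — their lone pairs lie in the ring plane, leaving one electron in the p orbital; the carbocation has an empty p orbital), so the π system is cyclic and fully conjugated.
Tallying contributions gives 4 × 2 = 8 from the double-bond units + 0 from the CH(+) atom = 8.
8 is a 4n count (n = 2), so the planar conjugated ring is antiaromatic.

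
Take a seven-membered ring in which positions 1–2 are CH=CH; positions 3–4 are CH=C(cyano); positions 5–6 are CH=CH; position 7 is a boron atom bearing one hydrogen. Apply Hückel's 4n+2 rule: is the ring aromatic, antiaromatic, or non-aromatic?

Aromatic

Every ring atom contributes a p orbital perpendicular to the ring (the double-bond atoms are sp², each contributing one p electron; the boron has an empty p orbital), so the π system is cyclic and fully conjugated.
Adding the contributions, 3 × 2 = 6 from the double-bond units + 0 from the BH atom = 6.
Since 6 = 4·1 + 2, the ring meets the 4n+2 criterion.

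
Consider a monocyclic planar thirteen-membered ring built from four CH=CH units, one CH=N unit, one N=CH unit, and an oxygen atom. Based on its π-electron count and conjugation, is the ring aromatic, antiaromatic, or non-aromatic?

Aromatic

The p orbitals form a continuous loop: the double-bond atoms are sp², each contributing one p electron; each =N– nitrogen is pyridine-type (lone pair in the sp² plane, one electron in the p orbital); the oxygen donates one lone pair from its p orbital. The ring is fully conjugated.
π-electron count: 6 × 2 = 12 from the double-bond units + 2 from the O atom = 14.
That gives a 4n+2 count (14, n = 3).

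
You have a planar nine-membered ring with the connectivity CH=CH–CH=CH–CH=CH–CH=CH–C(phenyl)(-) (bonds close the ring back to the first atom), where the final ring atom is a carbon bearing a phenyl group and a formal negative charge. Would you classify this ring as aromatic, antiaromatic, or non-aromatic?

Every ring atom contributes a p orbital perpendicular to the ring (the double-bond atoms are sp², each contributing one p electron; the carbanion's lone pair occupies the p orbital), so the π system is cyclic and fully conjugated.
Tallying contributions gives 4 × 2 = 8 from the double-bond units + 2 from the C(phenyl)(-) atom = 10.
Since 10 = 4·2 + 2, the ring meets the 4n+2 criterion.

Aromatic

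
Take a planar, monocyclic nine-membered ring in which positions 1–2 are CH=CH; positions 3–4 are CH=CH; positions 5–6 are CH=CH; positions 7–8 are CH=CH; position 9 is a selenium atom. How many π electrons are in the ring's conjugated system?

Every ring atom contributes a p orbital perpendicular to the ring (every atom in a ring double bond is sp² and brings one electron to the p orbital; the selenium donates one lone pair from its p orbital), so the π system is cyclic and fully conjugated.
π-electron count: 4 × 2 = 8 from the double-bond units + 2 from the Se atom = 10.

10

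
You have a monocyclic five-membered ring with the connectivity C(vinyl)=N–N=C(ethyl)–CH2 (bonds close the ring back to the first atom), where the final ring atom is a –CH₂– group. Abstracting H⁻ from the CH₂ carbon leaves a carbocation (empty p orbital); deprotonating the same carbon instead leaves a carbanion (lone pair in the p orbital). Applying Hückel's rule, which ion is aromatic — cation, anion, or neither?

The anion

Both ions have a continuous loop of p orbitals — each ring atom is sp².
Cation: 2 × 2 + 0 = 4 π electrons → 4(1), antiaromatic.
Anion: 2 × 2 + 2 = 6 π electrons → 4(1)+2, aromatic.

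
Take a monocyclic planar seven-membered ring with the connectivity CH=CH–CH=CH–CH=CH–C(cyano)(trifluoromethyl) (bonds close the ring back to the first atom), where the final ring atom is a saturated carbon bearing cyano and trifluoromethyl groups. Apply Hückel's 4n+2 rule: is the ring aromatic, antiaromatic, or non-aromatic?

Because that saturated carbon is sp³ and has no p orbital in the ring π system at the C(cyano)(trifluoromethyl) position, the π system cannot extend all the way around the ring.
Without a continuous loop of overlapping p orbitals the Hückel electron count never comes into play.

Non-aromatic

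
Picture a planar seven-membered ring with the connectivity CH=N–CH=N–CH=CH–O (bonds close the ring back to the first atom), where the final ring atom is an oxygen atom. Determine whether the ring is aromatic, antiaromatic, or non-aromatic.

Antiaromatic

Every ring atom contributes a p orbital perpendicular to the ring (the double-bond atoms are sp², each contributing one p electron; each sp² =N– keeps its lone pair in-plane and puts one electron into the π system; the oxygen donates one lone pair from its p orbital), so the π system is cyclic and fully conjugated.
Tallying contributions gives 3 × 2 = 6 from the double-bond units + 2 from the O atom = 8.
With 8 = 4·2 π electrons, Hückel's rule classifies the planar ring as antiaromatic.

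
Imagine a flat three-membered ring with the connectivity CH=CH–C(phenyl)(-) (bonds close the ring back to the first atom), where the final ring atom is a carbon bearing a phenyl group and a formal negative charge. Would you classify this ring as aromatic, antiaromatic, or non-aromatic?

Check conjugation: each doubly-bonded ring atom is sp² with one p-orbital electron; the carbanion's lone pair occupies the p orbital — every position has a p orbital, so the cyclic π system is continuous.
Adding the contributions, 1 × 2 = 2 from the double-bond unit + 2 from the C(phenyl)(-) atom = 4.
4 is a 4n count (n = 1), so the planar conjugated ring is antiaromatic.

Antiaromatic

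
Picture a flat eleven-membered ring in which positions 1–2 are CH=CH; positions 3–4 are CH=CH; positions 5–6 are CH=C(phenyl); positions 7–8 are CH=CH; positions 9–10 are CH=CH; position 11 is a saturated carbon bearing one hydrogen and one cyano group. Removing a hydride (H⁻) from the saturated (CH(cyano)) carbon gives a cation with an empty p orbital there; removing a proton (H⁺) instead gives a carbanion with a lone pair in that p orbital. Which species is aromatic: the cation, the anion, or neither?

The cation

Both ions have a continuous loop of p orbitals — each ring atom is sp².
Cation: 5 × 2 + 0 = 10 π electrons → 4(2)+2, aromatic.
Anion: 5 × 2 + 2 = 12 π electrons → 4(3), antiaromatic.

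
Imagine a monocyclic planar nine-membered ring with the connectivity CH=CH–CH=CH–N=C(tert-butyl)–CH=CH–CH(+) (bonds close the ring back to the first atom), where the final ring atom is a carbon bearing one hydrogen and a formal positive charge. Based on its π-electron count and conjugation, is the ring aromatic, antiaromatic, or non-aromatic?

Check conjugation: the double-bond atoms are sp², each contributing one p electron; each =N– nitrogen is pyridine-type (lone pair in the sp² plane, one electron in the p orbital); the carbocation has an empty p orbital — every position has a p orbital, so the cyclic π system is continuous.
π-electron count: 4 × 2 = 8 from the double-bond units + 0 from the CH(+) atom = 8.
A 4n π count (8, n = 2) in a planar conjugated ring means antiaromatic.

Antiaromatic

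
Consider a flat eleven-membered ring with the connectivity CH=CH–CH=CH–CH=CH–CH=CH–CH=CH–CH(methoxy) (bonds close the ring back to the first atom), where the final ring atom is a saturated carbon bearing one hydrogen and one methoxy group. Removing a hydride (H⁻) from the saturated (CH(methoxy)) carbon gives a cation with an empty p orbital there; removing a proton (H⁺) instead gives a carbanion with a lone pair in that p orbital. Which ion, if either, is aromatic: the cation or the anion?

The cation

In either ion the ring is fully conjugated: every atom, including the new sp² carbon, supplies a p orbital.
Cation: 5 × 2 + 0 = 10 π electrons → 4(2)+2, aromatic.
Anion: 5 × 2 + 2 = 12 π electrons → 4(3), antiaromatic.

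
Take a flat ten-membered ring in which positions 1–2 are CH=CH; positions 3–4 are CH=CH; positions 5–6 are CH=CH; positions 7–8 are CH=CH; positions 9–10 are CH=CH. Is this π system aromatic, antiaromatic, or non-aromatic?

Every ring atom contributes a p orbital perpendicular to the ring (every atom in a ring double bond is sp² and brings one electron to the p orbital), so the π system is cyclic and fully conjugated.
Adding the contributions, 5 × 2 = 10 from the 5 double-bond units.
That gives a 4n+2 count (10, n = 2).

Aromatic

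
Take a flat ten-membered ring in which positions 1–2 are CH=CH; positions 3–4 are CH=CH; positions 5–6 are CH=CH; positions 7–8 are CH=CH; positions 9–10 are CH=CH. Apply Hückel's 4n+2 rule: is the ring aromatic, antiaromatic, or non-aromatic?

Aromatic

The p orbitals form a continuous loop: the double-bond atoms are sp², each contributing one p electron. The ring is fully conjugated.
Adding the contributions, 5 × 2 = 10 from the 5 double-bond units.
Since 10 = 4·2 + 2, the ring meets the 4n+2 criterion.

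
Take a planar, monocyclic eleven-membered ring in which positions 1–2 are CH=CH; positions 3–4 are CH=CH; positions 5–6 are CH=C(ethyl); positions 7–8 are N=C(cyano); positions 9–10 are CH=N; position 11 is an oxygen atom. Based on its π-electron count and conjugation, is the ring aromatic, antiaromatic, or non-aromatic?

All ring atoms are sp² and supply a p orbital to the ring (the double-bond atoms are sp², each contributing one p electron; each sp² =N– keeps its lone pair in-plane and puts one electron into the π system; the oxygen donates one lone pair from its p orbital); the conjugation is uninterrupted.
Tallying contributions gives 5 × 2 = 10 from the double-bond units + 2 from the O atom = 12.
12 = 4(3); a planar, fully conjugated 4n system is antiaromatic.

Antiaromatic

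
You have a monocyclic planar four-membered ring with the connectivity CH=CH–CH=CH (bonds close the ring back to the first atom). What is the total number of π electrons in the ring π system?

4

Every ring atom contributes a p orbital perpendicular to the ring (the double-bond atoms are sp², each contributing one p electron), so the π system is cyclic and fully conjugated.
Adding the contributions, 2 × 2 = 4 from the 2 double-bond units.
(The species described is cyclobutadiene.)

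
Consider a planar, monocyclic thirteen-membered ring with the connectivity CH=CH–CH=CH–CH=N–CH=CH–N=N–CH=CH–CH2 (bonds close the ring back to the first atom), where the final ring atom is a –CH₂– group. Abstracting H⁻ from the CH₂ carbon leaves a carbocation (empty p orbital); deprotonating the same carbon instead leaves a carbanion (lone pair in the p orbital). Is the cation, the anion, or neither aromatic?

The anion

In both ions every ring atom is sp² and contributes a p orbital, so both rings are fully conjugated.
Cation: 6 × 2 + 0 = 12 π electrons → 4(3), antiaromatic.
Anion: 6 × 2 + 2 = 14 π electrons → 4(3)+2, aromatic.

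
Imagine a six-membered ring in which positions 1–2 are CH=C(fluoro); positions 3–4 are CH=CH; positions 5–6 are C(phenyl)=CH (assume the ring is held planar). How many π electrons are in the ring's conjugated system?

Check conjugation: each doubly-bonded ring atom is sp² with one p-orbital electron — every position has a p orbital, so the cyclic π system is continuous.
Tallying contributions gives 3 × 2 = 6 from the 3 double-bond units.

6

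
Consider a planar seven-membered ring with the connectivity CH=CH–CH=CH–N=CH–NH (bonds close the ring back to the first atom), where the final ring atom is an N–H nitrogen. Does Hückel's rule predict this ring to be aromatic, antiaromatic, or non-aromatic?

Antiaromatic

The p orbitals form a continuous loop: each doubly-bonded ring atom is sp² with one p-orbital electron; the doubly-bonded nitrogens are pyridine-type — their lone pairs lie in the ring plane, leaving one electron in the p orbital; the pyrrole-type nitrogen donates its lone pair from the p orbital. The ring is fully conjugated.
Counting π electrons: 3 × 2 = 6 from the double-bond units + 2 from the NH atom = 8.
With 8 = 4·2 π electrons, Hückel's rule classifies the planar ring as antiaromatic.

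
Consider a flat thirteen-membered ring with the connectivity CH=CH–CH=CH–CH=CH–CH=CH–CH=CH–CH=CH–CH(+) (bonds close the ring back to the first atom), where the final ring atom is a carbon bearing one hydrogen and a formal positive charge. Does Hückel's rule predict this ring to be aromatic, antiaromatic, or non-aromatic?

The p orbitals form a continuous loop: every atom in a ring double bond is sp² and brings one electron to the p orbital; the carbocation has an empty p orbital. The ring is fully conjugated.
Adding the contributions, 6 × 2 = 12 from the double-bond units + 0 from the CH(+) atom = 12.
12 is a 4n count (n = 3), so the planar conjugated ring is antiaromatic.

Antiaromatic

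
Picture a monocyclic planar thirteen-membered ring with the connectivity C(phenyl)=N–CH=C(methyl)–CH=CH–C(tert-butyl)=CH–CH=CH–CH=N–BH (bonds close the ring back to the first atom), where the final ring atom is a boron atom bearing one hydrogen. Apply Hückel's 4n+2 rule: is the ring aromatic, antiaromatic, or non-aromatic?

Antiaromatic

Every ring atom contributes a p orbital perpendicular to the ring (the double-bond atoms are sp², each contributing one p electron; each =N– nitrogen is pyridine-type (lone pair in the sp² plane, one electron in the p orbital); the boron has an empty p orbital), so the π system is cyclic and fully conjugated.
Tallying contributions gives 6 × 2 = 12 from the double-bond units + 0 from the BH atom = 12.
A 4n π count (12, n = 3) in a planar conjugated ring means antiaromatic.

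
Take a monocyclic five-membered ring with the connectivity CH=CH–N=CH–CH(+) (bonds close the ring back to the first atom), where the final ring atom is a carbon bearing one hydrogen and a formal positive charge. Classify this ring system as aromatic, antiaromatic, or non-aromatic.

Antiaromatic

Every ring atom contributes a p orbital perpendicular to the ring (each doubly-bonded ring atom is sp² with one p-orbital electron; the doubly-bonded nitrogens are pyridine-type — their lone pairs lie in the ring plane, leaving one electron in the p orbital; the carbocation has an empty p orbital), so the π system is cyclic and fully conjugated.
π-electron count: 2 × 2 = 4 from the double-bond units + 0 from the CH(+) atom = 4.
A 4n π count (4, n = 1) in a planar conjugated ring means antiaromatic.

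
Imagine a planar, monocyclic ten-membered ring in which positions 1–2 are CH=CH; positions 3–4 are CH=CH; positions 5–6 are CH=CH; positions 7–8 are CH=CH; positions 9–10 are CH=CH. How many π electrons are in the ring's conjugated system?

10

All ring atoms are sp² and supply a p orbital to the ring (every atom in a ring double bond is sp² and brings one electron to the p orbital); the conjugation is uninterrupted.
Adding the contributions, 5 × 2 = 10 from the 5 double-bond units.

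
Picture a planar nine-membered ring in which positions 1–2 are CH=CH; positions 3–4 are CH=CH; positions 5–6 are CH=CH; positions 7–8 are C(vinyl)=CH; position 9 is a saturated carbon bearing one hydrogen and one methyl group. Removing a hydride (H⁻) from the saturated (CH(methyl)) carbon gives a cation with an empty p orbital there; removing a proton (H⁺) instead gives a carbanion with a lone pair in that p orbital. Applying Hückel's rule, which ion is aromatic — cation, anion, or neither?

The anion

In either ion the ring is fully conjugated: every atom, including the new sp² carbon, supplies a p orbital.
Cation: 4 × 2 + 0 = 8 π electrons → 4(2), antiaromatic.
Anion: 4 × 2 + 2 = 10 π electrons → 4(2)+2, aromatic.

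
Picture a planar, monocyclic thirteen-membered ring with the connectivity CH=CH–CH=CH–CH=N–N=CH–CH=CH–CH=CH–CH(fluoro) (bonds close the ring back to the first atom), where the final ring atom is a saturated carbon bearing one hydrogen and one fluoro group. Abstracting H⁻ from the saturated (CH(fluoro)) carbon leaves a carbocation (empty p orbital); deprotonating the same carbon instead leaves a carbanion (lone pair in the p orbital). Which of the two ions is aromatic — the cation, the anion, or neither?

In both ions every ring atom is sp² and contributes a p orbital, so both rings are fully conjugated.
Cation: 6 × 2 + 0 = 12 π electrons → 4(3), antiaromatic.
Anion: 6 × 2 + 2 = 14 π electrons → 4(3)+2, aromatic.

The anion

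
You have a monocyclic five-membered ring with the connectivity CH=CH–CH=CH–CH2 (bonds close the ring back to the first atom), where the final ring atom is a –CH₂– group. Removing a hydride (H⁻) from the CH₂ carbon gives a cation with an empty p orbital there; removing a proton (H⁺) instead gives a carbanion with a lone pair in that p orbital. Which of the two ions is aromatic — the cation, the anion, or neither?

Both ions have a continuous loop of p orbitals — each ring atom is sp².
Cation: 2 × 2 + 0 = 4 π electrons → 4(1), antiaromatic.
Anion: 2 × 2 + 2 = 6 π electrons → 4(1)+2, aromatic.

The anion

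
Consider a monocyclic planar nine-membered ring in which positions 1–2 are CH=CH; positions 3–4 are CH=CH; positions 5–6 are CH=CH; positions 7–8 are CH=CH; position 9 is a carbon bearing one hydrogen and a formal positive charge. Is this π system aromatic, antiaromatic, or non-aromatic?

Check conjugation: each doubly-bonded ring atom is sp² with one p-orbital electron; the carbocation has an empty p orbital — every position has a p orbital, so the cyclic π system is continuous.
π-electron count: 4 × 2 = 8 from the double-bond units + 0 from the CH(+) atom = 8.
With 8 = 4·2 π electrons, Hückel's rule classifies the planar ring as antiaromatic.

Antiaromatic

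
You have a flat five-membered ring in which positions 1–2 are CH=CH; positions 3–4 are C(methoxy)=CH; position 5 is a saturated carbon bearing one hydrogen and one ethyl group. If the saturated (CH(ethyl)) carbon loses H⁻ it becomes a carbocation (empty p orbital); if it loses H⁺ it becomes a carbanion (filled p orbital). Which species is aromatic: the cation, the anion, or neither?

The anion

In both ions every ring atom is sp² and contributes a p orbital, so both rings are fully conjugated.
Cation: 2 × 2 + 0 = 4 π electrons → 4(1), antiaromatic.
Anion: 2 × 2 + 2 = 6 π electrons → 4(1)+2, aromatic.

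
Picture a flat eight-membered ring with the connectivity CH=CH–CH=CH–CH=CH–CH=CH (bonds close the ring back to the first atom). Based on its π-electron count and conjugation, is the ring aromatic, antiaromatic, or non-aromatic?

Every ring atom contributes a p orbital perpendicular to the ring (the double-bond atoms are sp², each contributing one p electron), so the π system is cyclic and fully conjugated.
Tallying contributions gives 4 × 2 = 8 from the 4 double-bond units.
8 = 4(2); a planar, fully conjugated 4n system is antiaromatic.
(This ring is cyclooctatetraene.)

Antiaromatic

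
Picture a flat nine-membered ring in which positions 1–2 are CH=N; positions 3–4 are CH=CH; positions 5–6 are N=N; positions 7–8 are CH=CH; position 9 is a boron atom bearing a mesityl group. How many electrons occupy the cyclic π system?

Every ring atom contributes a p orbital perpendicular to the ring (each doubly-bonded ring atom is sp² with one p-orbital electron; each sp² =N– keeps its lone pair in-plane and puts one electron into the π system; the boron has an empty p orbital), so the π system is cyclic and fully conjugated.
π-electron count: 4 × 2 = 8 from the double-bond units + 0 from the B(mesityl) atom = 8.

8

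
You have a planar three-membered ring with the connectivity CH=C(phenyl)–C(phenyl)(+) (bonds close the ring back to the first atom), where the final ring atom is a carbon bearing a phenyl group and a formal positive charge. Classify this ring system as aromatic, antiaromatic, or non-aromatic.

Aromatic

The p orbitals form a continuous loop: each doubly-bonded ring atom is sp² with one p-orbital electron; the carbocation has an empty p orbital. The ring is fully conjugated.
Counting π electrons: 1 × 2 = 2 from the double-bond unit + 0 from the C(phenyl)(+) atom = 2.
2 = 4(0) + 2, which satisfies Hückel's 4n+2 rule.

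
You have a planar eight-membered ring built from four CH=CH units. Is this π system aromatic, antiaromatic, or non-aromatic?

All ring atoms are sp² and supply a p orbital to the ring (every atom in a ring double bond is sp² and brings one electron to the p orbital); the conjugation is uninterrupted.
Counting π electrons: 4 × 2 = 8 from the 4 double-bond units.
8 is a 4n count (n = 2), so the planar conjugated ring is antiaromatic.
(This ring is cyclooctatetraene.)

Antiaromatic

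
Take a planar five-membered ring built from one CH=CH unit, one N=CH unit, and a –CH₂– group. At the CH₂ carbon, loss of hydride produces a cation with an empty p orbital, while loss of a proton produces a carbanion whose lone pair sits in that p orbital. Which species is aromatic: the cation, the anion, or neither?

In both ions every ring atom is sp² and contributes a p orbital, so both rings are fully conjugated.
Cation: 2 × 2 + 0 = 4 π electrons → 4(1), antiaromatic.
Anion: 2 × 2 + 2 = 6 π electrons → 4(1)+2, aromatic.

The anion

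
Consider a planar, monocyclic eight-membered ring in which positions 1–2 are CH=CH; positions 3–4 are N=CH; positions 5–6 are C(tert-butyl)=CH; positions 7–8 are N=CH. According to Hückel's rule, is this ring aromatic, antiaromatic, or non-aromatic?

Check conjugation: every atom in a ring double bond is sp² and brings one electron to the p orbital; each sp² =N– keeps its lone pair in-plane and puts one electron into the π system — every position has a p orbital, so the cyclic π system is continuous.
Counting π electrons: 4 × 2 = 8 from the 4 double-bond units.
8 = 4(2); a planar, fully conjugated 4n system is antiaromatic.

Antiaromatic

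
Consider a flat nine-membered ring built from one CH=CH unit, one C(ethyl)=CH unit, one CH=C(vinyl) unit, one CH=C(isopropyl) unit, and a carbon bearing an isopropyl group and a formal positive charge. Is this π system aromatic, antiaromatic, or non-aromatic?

Antiaromatic

All ring atoms are sp² and supply a p orbital to the ring (every atom in a ring double bond is sp² and brings one electron to the p orbital; the carbocation has an empty p orbital); the conjugation is uninterrupted.
Adding the contributions, 4 × 2 = 8 from the double-bond units + 0 from the C(isopropyl)(+) atom = 8.
A 4n π count (8, n = 2) in a planar conjugated ring means antiaromatic.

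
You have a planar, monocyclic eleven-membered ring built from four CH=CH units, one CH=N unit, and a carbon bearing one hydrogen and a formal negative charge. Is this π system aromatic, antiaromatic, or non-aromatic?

Antiaromatic

Check conjugation: the double-bond atoms are sp², each contributing one p electron; each sp² =N– keeps its lone pair in-plane and puts one electron into the π system; the carbanion's lone pair occupies the p orbital — every position has a p orbital, so the cyclic π system is continuous.
Adding the contributions, 5 × 2 = 10 from the double-bond units + 2 from the CH(-) atom = 12.
12 = 4(3); a planar, fully conjugated 4n system is antiaromatic.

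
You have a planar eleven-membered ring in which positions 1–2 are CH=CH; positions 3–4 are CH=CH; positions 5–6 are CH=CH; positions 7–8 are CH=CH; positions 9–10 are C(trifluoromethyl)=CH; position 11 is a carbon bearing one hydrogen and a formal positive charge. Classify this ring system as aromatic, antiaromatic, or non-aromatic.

Aromatic

Check conjugation: every atom in a ring double bond is sp² and brings one electron to the p orbital; the carbocation has an empty p orbital — every position has a p orbital, so the cyclic π system is continuous.
Counting π electrons: 5 × 2 = 10 from the double-bond units + 0 from the CH(+) atom = 10.
Since 10 = 4·2 + 2, the ring meets the 4n+2 criterion.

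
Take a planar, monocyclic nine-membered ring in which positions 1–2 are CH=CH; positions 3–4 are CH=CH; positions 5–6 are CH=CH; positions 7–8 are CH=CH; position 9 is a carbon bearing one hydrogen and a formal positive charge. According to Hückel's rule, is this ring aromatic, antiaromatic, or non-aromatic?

All ring atoms are sp² and supply a p orbital to the ring (every atom in a ring double bond is sp² and brings one electron to the p orbital; the carbocation has an empty p orbital); the conjugation is uninterrupted.
π-electron count: 4 × 2 = 8 from the double-bond units + 0 from the CH(+) atom = 8.
A 4n π count (8, n = 2) in a planar conjugated ring means antiaromatic.

Antiaromatic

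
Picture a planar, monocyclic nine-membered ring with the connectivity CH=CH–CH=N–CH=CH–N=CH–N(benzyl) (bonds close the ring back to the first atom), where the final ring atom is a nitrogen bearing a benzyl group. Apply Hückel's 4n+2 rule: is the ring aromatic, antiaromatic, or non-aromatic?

Aromatic

Every ring atom contributes a p orbital perpendicular to the ring (every atom in a ring double bond is sp² and brings one electron to the p orbital; the doubly-bonded nitrogens are pyridine-type — their lone pairs lie in the ring plane, leaving one electron in the p orbital; the pyrrole-type nitrogen donates its lone pair from the p orbital), so the π system is cyclic and fully conjugated.
π-electron count: 4 × 2 = 8 from the double-bond units + 2 from the N(benzyl) atom = 10.
10 = 4(2) + 2, which satisfies Hückel's 4n+2 rule.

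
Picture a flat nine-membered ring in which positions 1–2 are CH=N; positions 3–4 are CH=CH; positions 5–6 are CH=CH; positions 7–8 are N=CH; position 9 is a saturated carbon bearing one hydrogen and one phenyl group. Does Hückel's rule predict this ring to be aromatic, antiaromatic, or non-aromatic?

Because that saturated carbon is sp³ and has no p orbital in the ring π system at the CH(phenyl) position, the π system cannot extend all the way around the ring.
Without a continuous loop of overlapping p orbitals the Hückel electron count never comes into play.

Non-aromatic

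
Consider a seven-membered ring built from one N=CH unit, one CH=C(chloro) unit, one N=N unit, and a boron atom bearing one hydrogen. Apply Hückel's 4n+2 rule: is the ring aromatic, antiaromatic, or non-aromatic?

Every ring atom contributes a p orbital perpendicular to the ring (each doubly-bonded ring atom is sp² with one p-orbital electron; each sp² =N– keeps its lone pair in-plane and puts one electron into the π system; the boron has an empty p orbital), so the π system is cyclic and fully conjugated.
π-electron count: 3 × 2 = 6 from the double-bond units + 0 from the BH atom = 6.
6 = 4(1) + 2, which satisfies Hückel's 4n+2 rule.

Aromatic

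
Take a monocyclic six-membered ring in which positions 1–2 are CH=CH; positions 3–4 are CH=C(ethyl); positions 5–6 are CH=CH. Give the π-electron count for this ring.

6

Check conjugation: each doubly-bonded ring atom is sp² with one p-orbital electron — every position has a p orbital, so the cyclic π system is continuous.
π-electron count: 3 × 2 = 6 from the 3 double-bond units.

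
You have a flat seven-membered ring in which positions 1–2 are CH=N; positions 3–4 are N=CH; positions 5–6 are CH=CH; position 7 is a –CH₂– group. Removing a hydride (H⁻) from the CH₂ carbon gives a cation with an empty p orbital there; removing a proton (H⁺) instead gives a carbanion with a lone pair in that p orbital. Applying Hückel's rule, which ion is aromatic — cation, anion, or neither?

Once that carbon is sp², every ring atom has a p orbital and both ions are fully conjugated.
Cation: 3 × 2 + 0 = 6 π electrons → 4(1)+2, aromatic.
Anion: 3 × 2 + 2 = 8 π electrons → 4(2), antiaromatic.

The cation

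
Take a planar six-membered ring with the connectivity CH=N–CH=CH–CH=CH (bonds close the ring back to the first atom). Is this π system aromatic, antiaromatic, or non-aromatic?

Check conjugation: the double-bond atoms are sp², each contributing one p electron; each =N– nitrogen is pyridine-type (lone pair in the sp² plane, one electron in the p orbital) — every position has a p orbital, so the cyclic π system is continuous.
Tallying contributions gives 3 × 2 = 6 from the 3 double-bond units.
Since 6 = 4·1 + 2, the ring meets the 4n+2 criterion.

Aromatic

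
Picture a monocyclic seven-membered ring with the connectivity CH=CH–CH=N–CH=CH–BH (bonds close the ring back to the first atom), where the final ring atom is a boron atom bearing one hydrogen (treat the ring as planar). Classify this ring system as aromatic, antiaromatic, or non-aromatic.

Check conjugation: the double-bond atoms are sp², each contributing one p electron; each =N– nitrogen is pyridine-type (lone pair in the sp² plane, one electron in the p orbital); the boron has an empty p orbital — every position has a p orbital, so the cyclic π system is continuous.
Counting π electrons: 3 × 2 = 6 from the double-bond units + 0 from the BH atom = 6.
Since 6 = 4·1 + 2, the ring meets the 4n+2 criterion.

Aromatic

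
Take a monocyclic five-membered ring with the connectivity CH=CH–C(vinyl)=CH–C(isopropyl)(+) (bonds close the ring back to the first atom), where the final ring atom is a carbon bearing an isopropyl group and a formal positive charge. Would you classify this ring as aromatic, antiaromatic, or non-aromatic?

Antiaromatic

Check conjugation: every atom in a ring double bond is sp² and brings one electron to the p orbital; the carbocation has an empty p orbital — every position has a p orbital, so the cyclic π system is continuous.
π-electron count: 2 × 2 = 4 from the double-bond units + 0 from the C(isopropyl)(+) atom = 4.
With 4 = 4·1 π electrons, Hückel's rule classifies the planar ring as antiaromatic.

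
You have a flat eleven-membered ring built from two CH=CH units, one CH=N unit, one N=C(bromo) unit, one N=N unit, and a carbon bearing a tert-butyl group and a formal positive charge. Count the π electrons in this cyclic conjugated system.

Every ring atom contributes a p orbital perpendicular to the ring (every atom in a ring double bond is sp² and brings one electron to the p orbital; each =N– nitrogen is pyridine-type (lone pair in the sp² plane, one electron in the p orbital); the carbocation has an empty p orbital), so the π system is cyclic and fully conjugated.
π-electron count: 5 × 2 = 10 from the double-bond units + 0 from the C(tert-butyl)(+) atom = 10.

10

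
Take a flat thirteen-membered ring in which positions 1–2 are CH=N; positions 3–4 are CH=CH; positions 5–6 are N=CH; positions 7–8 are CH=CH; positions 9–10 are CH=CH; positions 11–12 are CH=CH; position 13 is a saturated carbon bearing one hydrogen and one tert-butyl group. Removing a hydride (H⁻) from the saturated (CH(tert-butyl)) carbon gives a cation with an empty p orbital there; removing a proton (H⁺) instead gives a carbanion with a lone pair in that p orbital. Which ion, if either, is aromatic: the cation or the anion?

The anion

In either ion the ring is fully conjugated: every atom, including the new sp² carbon, supplies a p orbital.
Cation: 6 × 2 + 0 = 12 π electrons → 4(3), antiaromatic.
Anion: 6 × 2 + 2 = 14 π electrons → 4(3)+2, aromatic.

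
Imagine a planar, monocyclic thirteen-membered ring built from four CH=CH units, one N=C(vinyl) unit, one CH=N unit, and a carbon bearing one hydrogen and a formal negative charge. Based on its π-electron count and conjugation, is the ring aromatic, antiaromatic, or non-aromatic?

Aromatic

All ring atoms are sp² and supply a p orbital to the ring (each doubly-bonded ring atom is sp² with one p-orbital electron; each =N– nitrogen is pyridine-type (lone pair in the sp² plane, one electron in the p orbital); the carbanion's lone pair occupies the p orbital); the conjugation is uninterrupted.
π-electron count: 6 × 2 = 12 from the double-bond units + 2 from the CH(-) atom = 14.
Since 14 = 4·3 + 2, the ring meets the 4n+2 criterion.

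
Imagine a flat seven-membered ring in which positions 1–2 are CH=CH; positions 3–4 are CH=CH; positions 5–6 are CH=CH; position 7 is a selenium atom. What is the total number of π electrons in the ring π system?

Every ring atom contributes a p orbital perpendicular to the ring (the double-bond atoms are sp², each contributing one p electron; the selenium donates one lone pair from its p orbital), so the π system is cyclic and fully conjugated.
Adding the contributions, 3 × 2 = 6 from the double-bond units + 2 from the Se atom = 8.

8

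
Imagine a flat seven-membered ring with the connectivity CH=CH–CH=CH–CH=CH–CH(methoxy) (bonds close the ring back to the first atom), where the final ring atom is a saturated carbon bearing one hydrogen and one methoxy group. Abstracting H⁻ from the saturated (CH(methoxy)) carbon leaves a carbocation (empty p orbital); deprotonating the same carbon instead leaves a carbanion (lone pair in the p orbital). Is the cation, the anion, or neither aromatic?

Both ions have a continuous loop of p orbitals — each ring atom is sp².
Cation: 3 × 2 + 0 = 6 π electrons → 4(1)+2, aromatic.
Anion: 3 × 2 + 2 = 8 π electrons → 4(2), antiaromatic.

The cation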